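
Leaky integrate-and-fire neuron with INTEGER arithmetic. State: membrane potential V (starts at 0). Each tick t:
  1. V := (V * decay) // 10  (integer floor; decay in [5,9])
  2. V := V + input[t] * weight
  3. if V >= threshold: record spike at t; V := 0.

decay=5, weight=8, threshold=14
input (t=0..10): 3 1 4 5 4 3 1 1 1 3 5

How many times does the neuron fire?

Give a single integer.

Answer: 8

Derivation:
t=0: input=3 -> V=0 FIRE
t=1: input=1 -> V=8
t=2: input=4 -> V=0 FIRE
t=3: input=5 -> V=0 FIRE
t=4: input=4 -> V=0 FIRE
t=5: input=3 -> V=0 FIRE
t=6: input=1 -> V=8
t=7: input=1 -> V=12
t=8: input=1 -> V=0 FIRE
t=9: input=3 -> V=0 FIRE
t=10: input=5 -> V=0 FIRE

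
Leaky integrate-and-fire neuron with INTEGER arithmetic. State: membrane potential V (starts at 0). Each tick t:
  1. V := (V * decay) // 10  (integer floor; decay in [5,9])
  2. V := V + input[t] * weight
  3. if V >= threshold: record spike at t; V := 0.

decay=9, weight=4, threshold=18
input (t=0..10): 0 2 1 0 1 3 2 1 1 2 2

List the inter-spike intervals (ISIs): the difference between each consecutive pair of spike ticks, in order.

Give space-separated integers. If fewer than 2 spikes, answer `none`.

Answer: 4

Derivation:
t=0: input=0 -> V=0
t=1: input=2 -> V=8
t=2: input=1 -> V=11
t=3: input=0 -> V=9
t=4: input=1 -> V=12
t=5: input=3 -> V=0 FIRE
t=6: input=2 -> V=8
t=7: input=1 -> V=11
t=8: input=1 -> V=13
t=9: input=2 -> V=0 FIRE
t=10: input=2 -> V=8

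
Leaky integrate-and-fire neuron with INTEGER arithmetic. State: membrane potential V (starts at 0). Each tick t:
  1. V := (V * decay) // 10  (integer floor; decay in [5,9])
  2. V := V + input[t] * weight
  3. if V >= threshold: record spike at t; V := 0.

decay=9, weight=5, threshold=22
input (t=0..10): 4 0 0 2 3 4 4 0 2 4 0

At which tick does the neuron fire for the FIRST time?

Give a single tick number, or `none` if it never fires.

t=0: input=4 -> V=20
t=1: input=0 -> V=18
t=2: input=0 -> V=16
t=3: input=2 -> V=0 FIRE
t=4: input=3 -> V=15
t=5: input=4 -> V=0 FIRE
t=6: input=4 -> V=20
t=7: input=0 -> V=18
t=8: input=2 -> V=0 FIRE
t=9: input=4 -> V=20
t=10: input=0 -> V=18

Answer: 3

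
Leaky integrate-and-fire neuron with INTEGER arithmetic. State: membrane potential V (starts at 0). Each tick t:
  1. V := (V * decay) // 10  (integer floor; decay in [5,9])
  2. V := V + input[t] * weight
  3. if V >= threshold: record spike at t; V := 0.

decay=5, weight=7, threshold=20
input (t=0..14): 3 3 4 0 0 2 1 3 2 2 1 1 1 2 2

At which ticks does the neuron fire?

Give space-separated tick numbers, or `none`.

Answer: 0 1 2 7 9 13

Derivation:
t=0: input=3 -> V=0 FIRE
t=1: input=3 -> V=0 FIRE
t=2: input=4 -> V=0 FIRE
t=3: input=0 -> V=0
t=4: input=0 -> V=0
t=5: input=2 -> V=14
t=6: input=1 -> V=14
t=7: input=3 -> V=0 FIRE
t=8: input=2 -> V=14
t=9: input=2 -> V=0 FIRE
t=10: input=1 -> V=7
t=11: input=1 -> V=10
t=12: input=1 -> V=12
t=13: input=2 -> V=0 FIRE
t=14: input=2 -> V=14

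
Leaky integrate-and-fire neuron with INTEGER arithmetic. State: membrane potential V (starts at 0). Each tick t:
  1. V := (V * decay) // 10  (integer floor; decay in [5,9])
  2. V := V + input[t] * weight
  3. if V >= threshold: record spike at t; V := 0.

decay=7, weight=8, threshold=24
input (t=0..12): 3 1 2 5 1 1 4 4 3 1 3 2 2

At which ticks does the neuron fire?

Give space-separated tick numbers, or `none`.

t=0: input=3 -> V=0 FIRE
t=1: input=1 -> V=8
t=2: input=2 -> V=21
t=3: input=5 -> V=0 FIRE
t=4: input=1 -> V=8
t=5: input=1 -> V=13
t=6: input=4 -> V=0 FIRE
t=7: input=4 -> V=0 FIRE
t=8: input=3 -> V=0 FIRE
t=9: input=1 -> V=8
t=10: input=3 -> V=0 FIRE
t=11: input=2 -> V=16
t=12: input=2 -> V=0 FIRE

Answer: 0 3 6 7 8 10 12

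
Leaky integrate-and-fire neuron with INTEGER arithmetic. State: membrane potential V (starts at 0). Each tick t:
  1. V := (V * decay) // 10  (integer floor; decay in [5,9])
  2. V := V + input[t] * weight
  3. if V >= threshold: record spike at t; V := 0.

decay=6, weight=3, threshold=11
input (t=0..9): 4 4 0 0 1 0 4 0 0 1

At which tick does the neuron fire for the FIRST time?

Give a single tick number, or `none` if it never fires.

Answer: 0

Derivation:
t=0: input=4 -> V=0 FIRE
t=1: input=4 -> V=0 FIRE
t=2: input=0 -> V=0
t=3: input=0 -> V=0
t=4: input=1 -> V=3
t=5: input=0 -> V=1
t=6: input=4 -> V=0 FIRE
t=7: input=0 -> V=0
t=8: input=0 -> V=0
t=9: input=1 -> V=3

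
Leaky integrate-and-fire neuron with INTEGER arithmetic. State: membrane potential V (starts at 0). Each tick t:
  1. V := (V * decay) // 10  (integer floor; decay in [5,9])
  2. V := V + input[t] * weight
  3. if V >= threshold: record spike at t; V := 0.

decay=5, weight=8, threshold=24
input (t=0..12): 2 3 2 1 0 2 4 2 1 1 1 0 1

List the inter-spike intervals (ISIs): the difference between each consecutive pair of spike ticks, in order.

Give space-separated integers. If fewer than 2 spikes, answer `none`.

Answer: 5

Derivation:
t=0: input=2 -> V=16
t=1: input=3 -> V=0 FIRE
t=2: input=2 -> V=16
t=3: input=1 -> V=16
t=4: input=0 -> V=8
t=5: input=2 -> V=20
t=6: input=4 -> V=0 FIRE
t=7: input=2 -> V=16
t=8: input=1 -> V=16
t=9: input=1 -> V=16
t=10: input=1 -> V=16
t=11: input=0 -> V=8
t=12: input=1 -> V=12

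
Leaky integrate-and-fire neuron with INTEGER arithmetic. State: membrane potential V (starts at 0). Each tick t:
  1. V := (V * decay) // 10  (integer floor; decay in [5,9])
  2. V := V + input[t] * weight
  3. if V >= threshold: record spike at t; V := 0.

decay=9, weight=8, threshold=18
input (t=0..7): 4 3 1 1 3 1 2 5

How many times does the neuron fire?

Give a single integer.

Answer: 5

Derivation:
t=0: input=4 -> V=0 FIRE
t=1: input=3 -> V=0 FIRE
t=2: input=1 -> V=8
t=3: input=1 -> V=15
t=4: input=3 -> V=0 FIRE
t=5: input=1 -> V=8
t=6: input=2 -> V=0 FIRE
t=7: input=5 -> V=0 FIRE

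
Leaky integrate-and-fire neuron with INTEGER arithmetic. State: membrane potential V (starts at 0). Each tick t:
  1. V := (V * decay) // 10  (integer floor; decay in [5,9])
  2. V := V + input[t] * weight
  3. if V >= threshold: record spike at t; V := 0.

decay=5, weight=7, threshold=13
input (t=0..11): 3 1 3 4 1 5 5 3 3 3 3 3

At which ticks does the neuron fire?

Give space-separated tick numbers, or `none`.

Answer: 0 2 3 5 6 7 8 9 10 11

Derivation:
t=0: input=3 -> V=0 FIRE
t=1: input=1 -> V=7
t=2: input=3 -> V=0 FIRE
t=3: input=4 -> V=0 FIRE
t=4: input=1 -> V=7
t=5: input=5 -> V=0 FIRE
t=6: input=5 -> V=0 FIRE
t=7: input=3 -> V=0 FIRE
t=8: input=3 -> V=0 FIRE
t=9: input=3 -> V=0 FIRE
t=10: input=3 -> V=0 FIRE
t=11: input=3 -> V=0 FIRE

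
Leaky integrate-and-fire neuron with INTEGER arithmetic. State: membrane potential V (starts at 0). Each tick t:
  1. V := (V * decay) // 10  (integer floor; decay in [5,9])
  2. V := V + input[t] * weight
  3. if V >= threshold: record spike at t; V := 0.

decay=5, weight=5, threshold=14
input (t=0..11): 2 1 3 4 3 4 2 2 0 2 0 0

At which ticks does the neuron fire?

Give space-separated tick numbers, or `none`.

t=0: input=2 -> V=10
t=1: input=1 -> V=10
t=2: input=3 -> V=0 FIRE
t=3: input=4 -> V=0 FIRE
t=4: input=3 -> V=0 FIRE
t=5: input=4 -> V=0 FIRE
t=6: input=2 -> V=10
t=7: input=2 -> V=0 FIRE
t=8: input=0 -> V=0
t=9: input=2 -> V=10
t=10: input=0 -> V=5
t=11: input=0 -> V=2

Answer: 2 3 4 5 7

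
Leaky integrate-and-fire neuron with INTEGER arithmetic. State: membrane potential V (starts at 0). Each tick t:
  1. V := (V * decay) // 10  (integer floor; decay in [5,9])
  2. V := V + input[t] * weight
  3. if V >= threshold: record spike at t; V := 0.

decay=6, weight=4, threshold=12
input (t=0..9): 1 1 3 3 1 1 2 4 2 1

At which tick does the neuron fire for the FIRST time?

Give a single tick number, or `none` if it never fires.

Answer: 2

Derivation:
t=0: input=1 -> V=4
t=1: input=1 -> V=6
t=2: input=3 -> V=0 FIRE
t=3: input=3 -> V=0 FIRE
t=4: input=1 -> V=4
t=5: input=1 -> V=6
t=6: input=2 -> V=11
t=7: input=4 -> V=0 FIRE
t=8: input=2 -> V=8
t=9: input=1 -> V=8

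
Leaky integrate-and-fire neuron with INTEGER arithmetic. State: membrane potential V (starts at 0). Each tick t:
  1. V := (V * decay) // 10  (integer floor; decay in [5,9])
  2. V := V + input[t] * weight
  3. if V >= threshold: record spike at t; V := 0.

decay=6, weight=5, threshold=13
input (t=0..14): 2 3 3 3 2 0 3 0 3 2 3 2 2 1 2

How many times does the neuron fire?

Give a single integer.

Answer: 8

Derivation:
t=0: input=2 -> V=10
t=1: input=3 -> V=0 FIRE
t=2: input=3 -> V=0 FIRE
t=3: input=3 -> V=0 FIRE
t=4: input=2 -> V=10
t=5: input=0 -> V=6
t=6: input=3 -> V=0 FIRE
t=7: input=0 -> V=0
t=8: input=3 -> V=0 FIRE
t=9: input=2 -> V=10
t=10: input=3 -> V=0 FIRE
t=11: input=2 -> V=10
t=12: input=2 -> V=0 FIRE
t=13: input=1 -> V=5
t=14: input=2 -> V=0 FIRE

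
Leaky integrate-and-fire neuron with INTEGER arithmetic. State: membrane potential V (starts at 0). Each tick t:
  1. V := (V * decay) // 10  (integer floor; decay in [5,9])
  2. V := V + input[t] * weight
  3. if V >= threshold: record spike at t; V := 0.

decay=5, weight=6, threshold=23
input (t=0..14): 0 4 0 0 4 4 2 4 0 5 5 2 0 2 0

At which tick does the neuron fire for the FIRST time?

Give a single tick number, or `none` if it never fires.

t=0: input=0 -> V=0
t=1: input=4 -> V=0 FIRE
t=2: input=0 -> V=0
t=3: input=0 -> V=0
t=4: input=4 -> V=0 FIRE
t=5: input=4 -> V=0 FIRE
t=6: input=2 -> V=12
t=7: input=4 -> V=0 FIRE
t=8: input=0 -> V=0
t=9: input=5 -> V=0 FIRE
t=10: input=5 -> V=0 FIRE
t=11: input=2 -> V=12
t=12: input=0 -> V=6
t=13: input=2 -> V=15
t=14: input=0 -> V=7

Answer: 1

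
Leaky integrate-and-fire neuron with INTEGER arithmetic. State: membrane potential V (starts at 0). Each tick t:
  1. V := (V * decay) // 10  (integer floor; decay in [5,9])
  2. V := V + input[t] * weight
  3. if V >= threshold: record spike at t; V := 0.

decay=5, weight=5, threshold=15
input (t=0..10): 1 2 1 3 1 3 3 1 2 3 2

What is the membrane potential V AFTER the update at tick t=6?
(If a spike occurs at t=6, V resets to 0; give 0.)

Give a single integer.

t=0: input=1 -> V=5
t=1: input=2 -> V=12
t=2: input=1 -> V=11
t=3: input=3 -> V=0 FIRE
t=4: input=1 -> V=5
t=5: input=3 -> V=0 FIRE
t=6: input=3 -> V=0 FIRE
t=7: input=1 -> V=5
t=8: input=2 -> V=12
t=9: input=3 -> V=0 FIRE
t=10: input=2 -> V=10

Answer: 0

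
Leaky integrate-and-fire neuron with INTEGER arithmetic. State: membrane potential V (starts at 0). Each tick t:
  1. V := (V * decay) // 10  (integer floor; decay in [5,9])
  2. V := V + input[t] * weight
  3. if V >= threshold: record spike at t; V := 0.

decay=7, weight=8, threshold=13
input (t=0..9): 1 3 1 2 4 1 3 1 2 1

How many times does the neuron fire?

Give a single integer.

t=0: input=1 -> V=8
t=1: input=3 -> V=0 FIRE
t=2: input=1 -> V=8
t=3: input=2 -> V=0 FIRE
t=4: input=4 -> V=0 FIRE
t=5: input=1 -> V=8
t=6: input=3 -> V=0 FIRE
t=7: input=1 -> V=8
t=8: input=2 -> V=0 FIRE
t=9: input=1 -> V=8

Answer: 5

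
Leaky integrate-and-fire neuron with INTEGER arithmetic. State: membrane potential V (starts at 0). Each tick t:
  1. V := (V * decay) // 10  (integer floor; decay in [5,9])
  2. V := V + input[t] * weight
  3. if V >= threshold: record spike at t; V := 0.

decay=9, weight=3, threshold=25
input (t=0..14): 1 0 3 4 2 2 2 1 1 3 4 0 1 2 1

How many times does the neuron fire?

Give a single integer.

t=0: input=1 -> V=3
t=1: input=0 -> V=2
t=2: input=3 -> V=10
t=3: input=4 -> V=21
t=4: input=2 -> V=24
t=5: input=2 -> V=0 FIRE
t=6: input=2 -> V=6
t=7: input=1 -> V=8
t=8: input=1 -> V=10
t=9: input=3 -> V=18
t=10: input=4 -> V=0 FIRE
t=11: input=0 -> V=0
t=12: input=1 -> V=3
t=13: input=2 -> V=8
t=14: input=1 -> V=10

Answer: 2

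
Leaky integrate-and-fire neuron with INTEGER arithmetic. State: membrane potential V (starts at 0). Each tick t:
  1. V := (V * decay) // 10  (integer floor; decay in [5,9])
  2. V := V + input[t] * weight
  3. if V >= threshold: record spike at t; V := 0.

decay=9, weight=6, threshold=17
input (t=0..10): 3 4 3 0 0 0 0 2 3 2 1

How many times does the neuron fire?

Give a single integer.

Answer: 4

Derivation:
t=0: input=3 -> V=0 FIRE
t=1: input=4 -> V=0 FIRE
t=2: input=3 -> V=0 FIRE
t=3: input=0 -> V=0
t=4: input=0 -> V=0
t=5: input=0 -> V=0
t=6: input=0 -> V=0
t=7: input=2 -> V=12
t=8: input=3 -> V=0 FIRE
t=9: input=2 -> V=12
t=10: input=1 -> V=16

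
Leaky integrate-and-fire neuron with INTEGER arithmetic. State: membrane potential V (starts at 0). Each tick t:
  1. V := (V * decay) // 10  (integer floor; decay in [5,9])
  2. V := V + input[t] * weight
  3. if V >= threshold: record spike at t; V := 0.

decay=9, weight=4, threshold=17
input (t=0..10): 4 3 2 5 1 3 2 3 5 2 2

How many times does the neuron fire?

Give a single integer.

t=0: input=4 -> V=16
t=1: input=3 -> V=0 FIRE
t=2: input=2 -> V=8
t=3: input=5 -> V=0 FIRE
t=4: input=1 -> V=4
t=5: input=3 -> V=15
t=6: input=2 -> V=0 FIRE
t=7: input=3 -> V=12
t=8: input=5 -> V=0 FIRE
t=9: input=2 -> V=8
t=10: input=2 -> V=15

Answer: 4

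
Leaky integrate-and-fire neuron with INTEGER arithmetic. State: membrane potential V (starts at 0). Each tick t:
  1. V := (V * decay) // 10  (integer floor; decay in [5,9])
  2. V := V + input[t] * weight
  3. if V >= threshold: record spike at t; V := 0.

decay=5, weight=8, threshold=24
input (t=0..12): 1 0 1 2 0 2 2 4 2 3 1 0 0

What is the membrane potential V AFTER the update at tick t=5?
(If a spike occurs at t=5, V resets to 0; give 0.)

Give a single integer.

t=0: input=1 -> V=8
t=1: input=0 -> V=4
t=2: input=1 -> V=10
t=3: input=2 -> V=21
t=4: input=0 -> V=10
t=5: input=2 -> V=21
t=6: input=2 -> V=0 FIRE
t=7: input=4 -> V=0 FIRE
t=8: input=2 -> V=16
t=9: input=3 -> V=0 FIRE
t=10: input=1 -> V=8
t=11: input=0 -> V=4
t=12: input=0 -> V=2

Answer: 21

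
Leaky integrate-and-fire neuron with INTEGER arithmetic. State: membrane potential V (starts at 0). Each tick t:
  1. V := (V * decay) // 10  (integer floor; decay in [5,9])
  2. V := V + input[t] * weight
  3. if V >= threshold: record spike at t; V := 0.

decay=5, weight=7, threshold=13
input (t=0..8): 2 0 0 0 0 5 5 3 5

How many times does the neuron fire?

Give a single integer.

t=0: input=2 -> V=0 FIRE
t=1: input=0 -> V=0
t=2: input=0 -> V=0
t=3: input=0 -> V=0
t=4: input=0 -> V=0
t=5: input=5 -> V=0 FIRE
t=6: input=5 -> V=0 FIRE
t=7: input=3 -> V=0 FIRE
t=8: input=5 -> V=0 FIRE

Answer: 5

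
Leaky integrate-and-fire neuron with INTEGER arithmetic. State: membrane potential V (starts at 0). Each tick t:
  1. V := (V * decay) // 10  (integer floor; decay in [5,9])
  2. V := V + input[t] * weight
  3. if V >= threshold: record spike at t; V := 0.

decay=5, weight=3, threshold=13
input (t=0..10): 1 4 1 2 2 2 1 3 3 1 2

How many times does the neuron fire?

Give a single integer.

Answer: 2

Derivation:
t=0: input=1 -> V=3
t=1: input=4 -> V=0 FIRE
t=2: input=1 -> V=3
t=3: input=2 -> V=7
t=4: input=2 -> V=9
t=5: input=2 -> V=10
t=6: input=1 -> V=8
t=7: input=3 -> V=0 FIRE
t=8: input=3 -> V=9
t=9: input=1 -> V=7
t=10: input=2 -> V=9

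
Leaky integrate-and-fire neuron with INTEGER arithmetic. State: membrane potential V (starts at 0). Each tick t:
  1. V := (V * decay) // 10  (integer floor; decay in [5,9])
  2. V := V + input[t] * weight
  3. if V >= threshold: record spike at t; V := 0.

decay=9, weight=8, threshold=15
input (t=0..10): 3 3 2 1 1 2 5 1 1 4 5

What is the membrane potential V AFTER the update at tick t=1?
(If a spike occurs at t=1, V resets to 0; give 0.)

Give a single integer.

Answer: 0

Derivation:
t=0: input=3 -> V=0 FIRE
t=1: input=3 -> V=0 FIRE
t=2: input=2 -> V=0 FIRE
t=3: input=1 -> V=8
t=4: input=1 -> V=0 FIRE
t=5: input=2 -> V=0 FIRE
t=6: input=5 -> V=0 FIRE
t=7: input=1 -> V=8
t=8: input=1 -> V=0 FIRE
t=9: input=4 -> V=0 FIRE
t=10: input=5 -> V=0 FIRE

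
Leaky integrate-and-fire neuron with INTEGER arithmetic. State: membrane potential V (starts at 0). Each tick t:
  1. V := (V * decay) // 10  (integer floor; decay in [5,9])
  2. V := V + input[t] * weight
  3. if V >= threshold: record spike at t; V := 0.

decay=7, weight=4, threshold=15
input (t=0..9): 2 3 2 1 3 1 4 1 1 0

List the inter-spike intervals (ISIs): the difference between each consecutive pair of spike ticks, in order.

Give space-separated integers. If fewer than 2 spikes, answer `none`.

Answer: 3 2

Derivation:
t=0: input=2 -> V=8
t=1: input=3 -> V=0 FIRE
t=2: input=2 -> V=8
t=3: input=1 -> V=9
t=4: input=3 -> V=0 FIRE
t=5: input=1 -> V=4
t=6: input=4 -> V=0 FIRE
t=7: input=1 -> V=4
t=8: input=1 -> V=6
t=9: input=0 -> V=4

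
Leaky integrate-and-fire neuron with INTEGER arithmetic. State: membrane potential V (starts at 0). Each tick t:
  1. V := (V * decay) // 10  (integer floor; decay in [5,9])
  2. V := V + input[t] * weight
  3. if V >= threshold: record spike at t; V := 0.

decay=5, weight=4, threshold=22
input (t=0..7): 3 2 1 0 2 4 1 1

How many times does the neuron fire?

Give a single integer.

t=0: input=3 -> V=12
t=1: input=2 -> V=14
t=2: input=1 -> V=11
t=3: input=0 -> V=5
t=4: input=2 -> V=10
t=5: input=4 -> V=21
t=6: input=1 -> V=14
t=7: input=1 -> V=11

Answer: 0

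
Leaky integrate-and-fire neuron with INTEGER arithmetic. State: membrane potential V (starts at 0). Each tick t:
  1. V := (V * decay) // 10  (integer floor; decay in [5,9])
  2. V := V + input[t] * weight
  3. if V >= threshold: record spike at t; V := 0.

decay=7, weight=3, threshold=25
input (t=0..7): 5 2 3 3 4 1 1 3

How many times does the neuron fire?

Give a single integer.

t=0: input=5 -> V=15
t=1: input=2 -> V=16
t=2: input=3 -> V=20
t=3: input=3 -> V=23
t=4: input=4 -> V=0 FIRE
t=5: input=1 -> V=3
t=6: input=1 -> V=5
t=7: input=3 -> V=12

Answer: 1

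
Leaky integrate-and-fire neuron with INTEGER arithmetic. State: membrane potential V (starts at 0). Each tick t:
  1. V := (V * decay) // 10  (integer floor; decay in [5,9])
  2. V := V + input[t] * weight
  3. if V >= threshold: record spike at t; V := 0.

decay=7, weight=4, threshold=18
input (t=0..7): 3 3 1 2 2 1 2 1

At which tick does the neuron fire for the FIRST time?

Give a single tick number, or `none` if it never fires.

t=0: input=3 -> V=12
t=1: input=3 -> V=0 FIRE
t=2: input=1 -> V=4
t=3: input=2 -> V=10
t=4: input=2 -> V=15
t=5: input=1 -> V=14
t=6: input=2 -> V=17
t=7: input=1 -> V=15

Answer: 1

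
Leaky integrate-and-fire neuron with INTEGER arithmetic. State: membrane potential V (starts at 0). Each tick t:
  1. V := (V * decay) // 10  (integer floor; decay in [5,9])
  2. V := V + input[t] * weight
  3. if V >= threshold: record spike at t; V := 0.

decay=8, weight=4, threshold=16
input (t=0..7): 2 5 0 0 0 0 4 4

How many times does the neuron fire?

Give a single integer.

Answer: 3

Derivation:
t=0: input=2 -> V=8
t=1: input=5 -> V=0 FIRE
t=2: input=0 -> V=0
t=3: input=0 -> V=0
t=4: input=0 -> V=0
t=5: input=0 -> V=0
t=6: input=4 -> V=0 FIRE
t=7: input=4 -> V=0 FIRE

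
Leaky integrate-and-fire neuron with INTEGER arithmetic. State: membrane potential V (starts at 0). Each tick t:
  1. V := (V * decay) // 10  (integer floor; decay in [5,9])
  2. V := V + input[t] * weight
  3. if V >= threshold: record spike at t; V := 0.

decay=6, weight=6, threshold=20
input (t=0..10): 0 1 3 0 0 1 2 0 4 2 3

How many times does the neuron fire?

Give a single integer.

Answer: 3

Derivation:
t=0: input=0 -> V=0
t=1: input=1 -> V=6
t=2: input=3 -> V=0 FIRE
t=3: input=0 -> V=0
t=4: input=0 -> V=0
t=5: input=1 -> V=6
t=6: input=2 -> V=15
t=7: input=0 -> V=9
t=8: input=4 -> V=0 FIRE
t=9: input=2 -> V=12
t=10: input=3 -> V=0 FIRE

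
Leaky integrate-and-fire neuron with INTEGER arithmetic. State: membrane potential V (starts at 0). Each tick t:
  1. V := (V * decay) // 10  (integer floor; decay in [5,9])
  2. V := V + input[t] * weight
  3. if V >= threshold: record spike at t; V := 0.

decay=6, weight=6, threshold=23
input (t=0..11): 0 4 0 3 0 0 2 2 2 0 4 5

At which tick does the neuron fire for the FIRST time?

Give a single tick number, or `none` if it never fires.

Answer: 1

Derivation:
t=0: input=0 -> V=0
t=1: input=4 -> V=0 FIRE
t=2: input=0 -> V=0
t=3: input=3 -> V=18
t=4: input=0 -> V=10
t=5: input=0 -> V=6
t=6: input=2 -> V=15
t=7: input=2 -> V=21
t=8: input=2 -> V=0 FIRE
t=9: input=0 -> V=0
t=10: input=4 -> V=0 FIRE
t=11: input=5 -> V=0 FIRE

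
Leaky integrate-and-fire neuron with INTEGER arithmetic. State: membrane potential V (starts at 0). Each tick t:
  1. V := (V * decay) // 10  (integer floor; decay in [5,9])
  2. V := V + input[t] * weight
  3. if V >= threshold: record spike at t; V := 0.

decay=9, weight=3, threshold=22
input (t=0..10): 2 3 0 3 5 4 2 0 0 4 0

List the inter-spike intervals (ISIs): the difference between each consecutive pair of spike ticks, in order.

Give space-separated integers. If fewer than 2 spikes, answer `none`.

Answer: 5

Derivation:
t=0: input=2 -> V=6
t=1: input=3 -> V=14
t=2: input=0 -> V=12
t=3: input=3 -> V=19
t=4: input=5 -> V=0 FIRE
t=5: input=4 -> V=12
t=6: input=2 -> V=16
t=7: input=0 -> V=14
t=8: input=0 -> V=12
t=9: input=4 -> V=0 FIRE
t=10: input=0 -> V=0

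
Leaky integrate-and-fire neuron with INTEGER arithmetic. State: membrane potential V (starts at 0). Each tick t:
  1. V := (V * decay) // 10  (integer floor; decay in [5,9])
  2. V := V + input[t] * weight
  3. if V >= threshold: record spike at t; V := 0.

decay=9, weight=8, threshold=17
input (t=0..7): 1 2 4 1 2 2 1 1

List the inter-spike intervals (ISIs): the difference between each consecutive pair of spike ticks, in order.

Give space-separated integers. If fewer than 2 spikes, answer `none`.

Answer: 1 2 2

Derivation:
t=0: input=1 -> V=8
t=1: input=2 -> V=0 FIRE
t=2: input=4 -> V=0 FIRE
t=3: input=1 -> V=8
t=4: input=2 -> V=0 FIRE
t=5: input=2 -> V=16
t=6: input=1 -> V=0 FIRE
t=7: input=1 -> V=8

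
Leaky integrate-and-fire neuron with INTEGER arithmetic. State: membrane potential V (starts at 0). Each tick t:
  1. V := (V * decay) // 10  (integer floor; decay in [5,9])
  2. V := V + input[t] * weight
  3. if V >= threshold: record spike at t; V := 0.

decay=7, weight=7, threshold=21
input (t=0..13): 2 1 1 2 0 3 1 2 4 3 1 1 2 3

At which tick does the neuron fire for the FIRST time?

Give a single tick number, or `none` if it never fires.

t=0: input=2 -> V=14
t=1: input=1 -> V=16
t=2: input=1 -> V=18
t=3: input=2 -> V=0 FIRE
t=4: input=0 -> V=0
t=5: input=3 -> V=0 FIRE
t=6: input=1 -> V=7
t=7: input=2 -> V=18
t=8: input=4 -> V=0 FIRE
t=9: input=3 -> V=0 FIRE
t=10: input=1 -> V=7
t=11: input=1 -> V=11
t=12: input=2 -> V=0 FIRE
t=13: input=3 -> V=0 FIRE

Answer: 3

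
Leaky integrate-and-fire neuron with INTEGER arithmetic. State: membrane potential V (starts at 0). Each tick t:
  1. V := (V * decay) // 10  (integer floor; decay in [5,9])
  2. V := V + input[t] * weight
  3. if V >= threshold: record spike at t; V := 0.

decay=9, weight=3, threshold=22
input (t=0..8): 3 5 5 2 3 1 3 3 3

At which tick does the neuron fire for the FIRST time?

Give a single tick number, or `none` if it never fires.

Answer: 1

Derivation:
t=0: input=3 -> V=9
t=1: input=5 -> V=0 FIRE
t=2: input=5 -> V=15
t=3: input=2 -> V=19
t=4: input=3 -> V=0 FIRE
t=5: input=1 -> V=3
t=6: input=3 -> V=11
t=7: input=3 -> V=18
t=8: input=3 -> V=0 FIRE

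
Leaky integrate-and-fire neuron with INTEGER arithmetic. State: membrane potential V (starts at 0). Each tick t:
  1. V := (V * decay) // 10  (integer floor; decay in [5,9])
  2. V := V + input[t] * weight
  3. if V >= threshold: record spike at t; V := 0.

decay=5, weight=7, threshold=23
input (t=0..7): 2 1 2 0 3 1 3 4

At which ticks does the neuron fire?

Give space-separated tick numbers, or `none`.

Answer: 4 6 7

Derivation:
t=0: input=2 -> V=14
t=1: input=1 -> V=14
t=2: input=2 -> V=21
t=3: input=0 -> V=10
t=4: input=3 -> V=0 FIRE
t=5: input=1 -> V=7
t=6: input=3 -> V=0 FIRE
t=7: input=4 -> V=0 FIRE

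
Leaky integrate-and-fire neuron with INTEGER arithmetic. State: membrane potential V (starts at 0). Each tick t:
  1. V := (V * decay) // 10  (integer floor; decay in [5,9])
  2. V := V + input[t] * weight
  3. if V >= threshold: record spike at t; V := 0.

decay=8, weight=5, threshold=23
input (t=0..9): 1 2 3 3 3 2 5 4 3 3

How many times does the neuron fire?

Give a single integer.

t=0: input=1 -> V=5
t=1: input=2 -> V=14
t=2: input=3 -> V=0 FIRE
t=3: input=3 -> V=15
t=4: input=3 -> V=0 FIRE
t=5: input=2 -> V=10
t=6: input=5 -> V=0 FIRE
t=7: input=4 -> V=20
t=8: input=3 -> V=0 FIRE
t=9: input=3 -> V=15

Answer: 4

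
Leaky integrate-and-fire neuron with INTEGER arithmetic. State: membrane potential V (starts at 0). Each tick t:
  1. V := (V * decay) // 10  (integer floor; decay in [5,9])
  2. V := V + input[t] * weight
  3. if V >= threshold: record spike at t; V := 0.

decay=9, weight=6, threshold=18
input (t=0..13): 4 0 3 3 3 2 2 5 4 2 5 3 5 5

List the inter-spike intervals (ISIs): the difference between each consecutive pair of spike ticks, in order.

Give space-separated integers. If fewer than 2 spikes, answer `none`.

t=0: input=4 -> V=0 FIRE
t=1: input=0 -> V=0
t=2: input=3 -> V=0 FIRE
t=3: input=3 -> V=0 FIRE
t=4: input=3 -> V=0 FIRE
t=5: input=2 -> V=12
t=6: input=2 -> V=0 FIRE
t=7: input=5 -> V=0 FIRE
t=8: input=4 -> V=0 FIRE
t=9: input=2 -> V=12
t=10: input=5 -> V=0 FIRE
t=11: input=3 -> V=0 FIRE
t=12: input=5 -> V=0 FIRE
t=13: input=5 -> V=0 FIRE

Answer: 2 1 1 2 1 1 2 1 1 1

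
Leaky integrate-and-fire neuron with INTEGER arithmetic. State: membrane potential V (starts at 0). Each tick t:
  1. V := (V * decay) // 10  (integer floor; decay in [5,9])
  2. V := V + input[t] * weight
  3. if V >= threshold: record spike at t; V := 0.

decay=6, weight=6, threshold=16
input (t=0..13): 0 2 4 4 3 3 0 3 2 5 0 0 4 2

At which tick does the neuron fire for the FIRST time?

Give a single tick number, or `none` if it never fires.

t=0: input=0 -> V=0
t=1: input=2 -> V=12
t=2: input=4 -> V=0 FIRE
t=3: input=4 -> V=0 FIRE
t=4: input=3 -> V=0 FIRE
t=5: input=3 -> V=0 FIRE
t=6: input=0 -> V=0
t=7: input=3 -> V=0 FIRE
t=8: input=2 -> V=12
t=9: input=5 -> V=0 FIRE
t=10: input=0 -> V=0
t=11: input=0 -> V=0
t=12: input=4 -> V=0 FIRE
t=13: input=2 -> V=12

Answer: 2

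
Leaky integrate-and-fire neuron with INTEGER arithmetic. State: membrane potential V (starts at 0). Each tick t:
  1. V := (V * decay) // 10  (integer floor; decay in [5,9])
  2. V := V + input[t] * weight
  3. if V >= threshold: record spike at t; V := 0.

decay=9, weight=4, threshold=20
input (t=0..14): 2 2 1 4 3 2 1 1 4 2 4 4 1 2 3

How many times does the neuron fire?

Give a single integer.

Answer: 5

Derivation:
t=0: input=2 -> V=8
t=1: input=2 -> V=15
t=2: input=1 -> V=17
t=3: input=4 -> V=0 FIRE
t=4: input=3 -> V=12
t=5: input=2 -> V=18
t=6: input=1 -> V=0 FIRE
t=7: input=1 -> V=4
t=8: input=4 -> V=19
t=9: input=2 -> V=0 FIRE
t=10: input=4 -> V=16
t=11: input=4 -> V=0 FIRE
t=12: input=1 -> V=4
t=13: input=2 -> V=11
t=14: input=3 -> V=0 FIRE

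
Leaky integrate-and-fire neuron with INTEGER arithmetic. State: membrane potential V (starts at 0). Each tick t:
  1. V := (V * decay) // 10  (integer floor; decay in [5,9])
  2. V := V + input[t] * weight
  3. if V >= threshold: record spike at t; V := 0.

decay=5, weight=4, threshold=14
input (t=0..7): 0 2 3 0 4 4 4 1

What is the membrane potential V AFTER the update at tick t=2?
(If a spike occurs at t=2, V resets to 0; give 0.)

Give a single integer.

Answer: 0

Derivation:
t=0: input=0 -> V=0
t=1: input=2 -> V=8
t=2: input=3 -> V=0 FIRE
t=3: input=0 -> V=0
t=4: input=4 -> V=0 FIRE
t=5: input=4 -> V=0 FIRE
t=6: input=4 -> V=0 FIRE
t=7: input=1 -> V=4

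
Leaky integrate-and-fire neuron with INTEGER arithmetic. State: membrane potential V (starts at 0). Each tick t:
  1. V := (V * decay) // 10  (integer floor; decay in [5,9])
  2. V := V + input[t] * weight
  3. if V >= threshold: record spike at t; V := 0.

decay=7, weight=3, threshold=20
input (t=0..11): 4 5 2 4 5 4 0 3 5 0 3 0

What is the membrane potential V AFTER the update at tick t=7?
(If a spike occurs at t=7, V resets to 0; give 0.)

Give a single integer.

t=0: input=4 -> V=12
t=1: input=5 -> V=0 FIRE
t=2: input=2 -> V=6
t=3: input=4 -> V=16
t=4: input=5 -> V=0 FIRE
t=5: input=4 -> V=12
t=6: input=0 -> V=8
t=7: input=3 -> V=14
t=8: input=5 -> V=0 FIRE
t=9: input=0 -> V=0
t=10: input=3 -> V=9
t=11: input=0 -> V=6

Answer: 14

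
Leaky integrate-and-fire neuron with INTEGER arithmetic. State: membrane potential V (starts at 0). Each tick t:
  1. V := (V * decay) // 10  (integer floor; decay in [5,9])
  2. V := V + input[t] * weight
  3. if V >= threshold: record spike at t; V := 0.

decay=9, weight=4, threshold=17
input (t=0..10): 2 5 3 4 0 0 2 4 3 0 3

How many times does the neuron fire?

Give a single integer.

t=0: input=2 -> V=8
t=1: input=5 -> V=0 FIRE
t=2: input=3 -> V=12
t=3: input=4 -> V=0 FIRE
t=4: input=0 -> V=0
t=5: input=0 -> V=0
t=6: input=2 -> V=8
t=7: input=4 -> V=0 FIRE
t=8: input=3 -> V=12
t=9: input=0 -> V=10
t=10: input=3 -> V=0 FIRE

Answer: 4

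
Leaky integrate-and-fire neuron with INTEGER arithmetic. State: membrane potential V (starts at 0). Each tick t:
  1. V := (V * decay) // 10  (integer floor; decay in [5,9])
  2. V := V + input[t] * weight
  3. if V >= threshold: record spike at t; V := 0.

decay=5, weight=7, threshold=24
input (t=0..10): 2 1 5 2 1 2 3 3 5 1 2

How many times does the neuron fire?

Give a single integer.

Answer: 3

Derivation:
t=0: input=2 -> V=14
t=1: input=1 -> V=14
t=2: input=5 -> V=0 FIRE
t=3: input=2 -> V=14
t=4: input=1 -> V=14
t=5: input=2 -> V=21
t=6: input=3 -> V=0 FIRE
t=7: input=3 -> V=21
t=8: input=5 -> V=0 FIRE
t=9: input=1 -> V=7
t=10: input=2 -> V=17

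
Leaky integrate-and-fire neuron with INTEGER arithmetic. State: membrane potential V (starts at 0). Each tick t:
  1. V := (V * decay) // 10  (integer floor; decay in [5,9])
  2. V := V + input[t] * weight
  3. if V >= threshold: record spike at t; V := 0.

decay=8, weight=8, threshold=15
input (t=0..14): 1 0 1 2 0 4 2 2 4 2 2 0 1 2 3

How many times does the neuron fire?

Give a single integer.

t=0: input=1 -> V=8
t=1: input=0 -> V=6
t=2: input=1 -> V=12
t=3: input=2 -> V=0 FIRE
t=4: input=0 -> V=0
t=5: input=4 -> V=0 FIRE
t=6: input=2 -> V=0 FIRE
t=7: input=2 -> V=0 FIRE
t=8: input=4 -> V=0 FIRE
t=9: input=2 -> V=0 FIRE
t=10: input=2 -> V=0 FIRE
t=11: input=0 -> V=0
t=12: input=1 -> V=8
t=13: input=2 -> V=0 FIRE
t=14: input=3 -> V=0 FIRE

Answer: 9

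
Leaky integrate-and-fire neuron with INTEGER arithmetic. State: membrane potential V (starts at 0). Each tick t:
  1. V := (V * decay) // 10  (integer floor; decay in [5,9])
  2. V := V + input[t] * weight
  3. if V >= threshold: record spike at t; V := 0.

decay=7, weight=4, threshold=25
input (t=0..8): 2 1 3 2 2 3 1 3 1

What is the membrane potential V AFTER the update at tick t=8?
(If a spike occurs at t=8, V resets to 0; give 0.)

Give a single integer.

Answer: 13

Derivation:
t=0: input=2 -> V=8
t=1: input=1 -> V=9
t=2: input=3 -> V=18
t=3: input=2 -> V=20
t=4: input=2 -> V=22
t=5: input=3 -> V=0 FIRE
t=6: input=1 -> V=4
t=7: input=3 -> V=14
t=8: input=1 -> V=13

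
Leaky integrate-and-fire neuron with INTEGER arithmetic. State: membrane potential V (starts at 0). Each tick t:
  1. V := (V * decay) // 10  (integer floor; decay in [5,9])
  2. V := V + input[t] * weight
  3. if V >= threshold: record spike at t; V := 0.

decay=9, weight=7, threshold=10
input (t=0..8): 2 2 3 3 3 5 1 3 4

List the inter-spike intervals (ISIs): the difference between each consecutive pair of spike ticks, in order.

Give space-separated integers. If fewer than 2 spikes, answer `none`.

Answer: 1 1 1 1 1 2 1

Derivation:
t=0: input=2 -> V=0 FIRE
t=1: input=2 -> V=0 FIRE
t=2: input=3 -> V=0 FIRE
t=3: input=3 -> V=0 FIRE
t=4: input=3 -> V=0 FIRE
t=5: input=5 -> V=0 FIRE
t=6: input=1 -> V=7
t=7: input=3 -> V=0 FIRE
t=8: input=4 -> V=0 FIRE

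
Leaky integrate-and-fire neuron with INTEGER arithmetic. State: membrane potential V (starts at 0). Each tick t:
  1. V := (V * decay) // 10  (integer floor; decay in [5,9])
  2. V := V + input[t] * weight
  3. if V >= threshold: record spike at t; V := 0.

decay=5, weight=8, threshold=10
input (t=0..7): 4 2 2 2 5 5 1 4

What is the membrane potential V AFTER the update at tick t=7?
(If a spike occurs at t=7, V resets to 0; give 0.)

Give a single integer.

Answer: 0

Derivation:
t=0: input=4 -> V=0 FIRE
t=1: input=2 -> V=0 FIRE
t=2: input=2 -> V=0 FIRE
t=3: input=2 -> V=0 FIRE
t=4: input=5 -> V=0 FIRE
t=5: input=5 -> V=0 FIRE
t=6: input=1 -> V=8
t=7: input=4 -> V=0 FIRE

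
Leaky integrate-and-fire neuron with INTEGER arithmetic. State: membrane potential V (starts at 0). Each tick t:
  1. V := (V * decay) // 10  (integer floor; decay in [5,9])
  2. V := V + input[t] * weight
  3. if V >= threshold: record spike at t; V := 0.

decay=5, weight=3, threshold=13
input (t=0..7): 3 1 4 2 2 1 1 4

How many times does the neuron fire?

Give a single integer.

Answer: 2

Derivation:
t=0: input=3 -> V=9
t=1: input=1 -> V=7
t=2: input=4 -> V=0 FIRE
t=3: input=2 -> V=6
t=4: input=2 -> V=9
t=5: input=1 -> V=7
t=6: input=1 -> V=6
t=7: input=4 -> V=0 FIRE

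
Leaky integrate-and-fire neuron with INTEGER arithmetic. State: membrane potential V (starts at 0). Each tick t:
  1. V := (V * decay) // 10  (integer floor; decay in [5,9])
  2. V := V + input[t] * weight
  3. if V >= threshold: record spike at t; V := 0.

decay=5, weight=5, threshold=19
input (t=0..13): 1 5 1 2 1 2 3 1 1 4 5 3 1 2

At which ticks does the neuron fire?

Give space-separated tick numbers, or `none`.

Answer: 1 6 9 10

Derivation:
t=0: input=1 -> V=5
t=1: input=5 -> V=0 FIRE
t=2: input=1 -> V=5
t=3: input=2 -> V=12
t=4: input=1 -> V=11
t=5: input=2 -> V=15
t=6: input=3 -> V=0 FIRE
t=7: input=1 -> V=5
t=8: input=1 -> V=7
t=9: input=4 -> V=0 FIRE
t=10: input=5 -> V=0 FIRE
t=11: input=3 -> V=15
t=12: input=1 -> V=12
t=13: input=2 -> V=16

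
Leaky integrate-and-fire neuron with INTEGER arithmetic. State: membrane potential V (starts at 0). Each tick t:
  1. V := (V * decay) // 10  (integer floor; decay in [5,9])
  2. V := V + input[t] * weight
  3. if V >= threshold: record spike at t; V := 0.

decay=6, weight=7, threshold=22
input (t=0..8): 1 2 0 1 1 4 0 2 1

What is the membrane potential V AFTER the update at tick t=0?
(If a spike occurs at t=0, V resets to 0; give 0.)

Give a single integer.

t=0: input=1 -> V=7
t=1: input=2 -> V=18
t=2: input=0 -> V=10
t=3: input=1 -> V=13
t=4: input=1 -> V=14
t=5: input=4 -> V=0 FIRE
t=6: input=0 -> V=0
t=7: input=2 -> V=14
t=8: input=1 -> V=15

Answer: 7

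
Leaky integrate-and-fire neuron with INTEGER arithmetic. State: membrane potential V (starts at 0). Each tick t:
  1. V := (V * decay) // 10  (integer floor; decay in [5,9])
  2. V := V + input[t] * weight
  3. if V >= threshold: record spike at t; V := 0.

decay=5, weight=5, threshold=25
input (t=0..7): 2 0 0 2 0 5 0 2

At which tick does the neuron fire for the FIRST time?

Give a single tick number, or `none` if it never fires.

Answer: 5

Derivation:
t=0: input=2 -> V=10
t=1: input=0 -> V=5
t=2: input=0 -> V=2
t=3: input=2 -> V=11
t=4: input=0 -> V=5
t=5: input=5 -> V=0 FIRE
t=6: input=0 -> V=0
t=7: input=2 -> V=10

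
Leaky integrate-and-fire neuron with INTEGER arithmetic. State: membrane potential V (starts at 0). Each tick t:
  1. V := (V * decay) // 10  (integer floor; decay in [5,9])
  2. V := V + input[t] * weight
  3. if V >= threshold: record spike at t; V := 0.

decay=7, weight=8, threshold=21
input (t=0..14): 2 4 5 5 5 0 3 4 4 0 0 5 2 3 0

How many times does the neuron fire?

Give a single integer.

Answer: 9

Derivation:
t=0: input=2 -> V=16
t=1: input=4 -> V=0 FIRE
t=2: input=5 -> V=0 FIRE
t=3: input=5 -> V=0 FIRE
t=4: input=5 -> V=0 FIRE
t=5: input=0 -> V=0
t=6: input=3 -> V=0 FIRE
t=7: input=4 -> V=0 FIRE
t=8: input=4 -> V=0 FIRE
t=9: input=0 -> V=0
t=10: input=0 -> V=0
t=11: input=5 -> V=0 FIRE
t=12: input=2 -> V=16
t=13: input=3 -> V=0 FIRE
t=14: input=0 -> V=0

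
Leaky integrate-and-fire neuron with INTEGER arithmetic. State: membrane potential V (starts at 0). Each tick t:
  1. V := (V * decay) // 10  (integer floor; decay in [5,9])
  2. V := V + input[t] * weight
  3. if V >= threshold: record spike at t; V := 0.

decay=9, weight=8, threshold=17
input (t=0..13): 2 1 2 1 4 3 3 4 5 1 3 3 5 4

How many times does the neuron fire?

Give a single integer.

Answer: 11

Derivation:
t=0: input=2 -> V=16
t=1: input=1 -> V=0 FIRE
t=2: input=2 -> V=16
t=3: input=1 -> V=0 FIRE
t=4: input=4 -> V=0 FIRE
t=5: input=3 -> V=0 FIRE
t=6: input=3 -> V=0 FIRE
t=7: input=4 -> V=0 FIRE
t=8: input=5 -> V=0 FIRE
t=9: input=1 -> V=8
t=10: input=3 -> V=0 FIRE
t=11: input=3 -> V=0 FIRE
t=12: input=5 -> V=0 FIRE
t=13: input=4 -> V=0 FIRE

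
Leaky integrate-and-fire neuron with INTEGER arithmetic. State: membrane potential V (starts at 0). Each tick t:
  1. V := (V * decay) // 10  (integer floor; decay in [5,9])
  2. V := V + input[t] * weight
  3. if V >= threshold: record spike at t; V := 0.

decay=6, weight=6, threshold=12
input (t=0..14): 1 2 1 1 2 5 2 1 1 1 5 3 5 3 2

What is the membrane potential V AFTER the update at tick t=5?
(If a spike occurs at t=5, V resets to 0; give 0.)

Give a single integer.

Answer: 0

Derivation:
t=0: input=1 -> V=6
t=1: input=2 -> V=0 FIRE
t=2: input=1 -> V=6
t=3: input=1 -> V=9
t=4: input=2 -> V=0 FIRE
t=5: input=5 -> V=0 FIRE
t=6: input=2 -> V=0 FIRE
t=7: input=1 -> V=6
t=8: input=1 -> V=9
t=9: input=1 -> V=11
t=10: input=5 -> V=0 FIRE
t=11: input=3 -> V=0 FIRE
t=12: input=5 -> V=0 FIRE
t=13: input=3 -> V=0 FIRE
t=14: input=2 -> V=0 FIRE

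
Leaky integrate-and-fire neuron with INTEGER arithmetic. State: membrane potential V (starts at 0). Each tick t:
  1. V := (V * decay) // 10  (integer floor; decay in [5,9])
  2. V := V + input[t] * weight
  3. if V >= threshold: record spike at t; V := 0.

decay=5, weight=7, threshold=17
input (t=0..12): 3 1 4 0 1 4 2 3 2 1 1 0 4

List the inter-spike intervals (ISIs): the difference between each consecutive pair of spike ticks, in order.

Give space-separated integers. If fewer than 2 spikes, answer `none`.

Answer: 2 3 2 5

Derivation:
t=0: input=3 -> V=0 FIRE
t=1: input=1 -> V=7
t=2: input=4 -> V=0 FIRE
t=3: input=0 -> V=0
t=4: input=1 -> V=7
t=5: input=4 -> V=0 FIRE
t=6: input=2 -> V=14
t=7: input=3 -> V=0 FIRE
t=8: input=2 -> V=14
t=9: input=1 -> V=14
t=10: input=1 -> V=14
t=11: input=0 -> V=7
t=12: input=4 -> V=0 FIRE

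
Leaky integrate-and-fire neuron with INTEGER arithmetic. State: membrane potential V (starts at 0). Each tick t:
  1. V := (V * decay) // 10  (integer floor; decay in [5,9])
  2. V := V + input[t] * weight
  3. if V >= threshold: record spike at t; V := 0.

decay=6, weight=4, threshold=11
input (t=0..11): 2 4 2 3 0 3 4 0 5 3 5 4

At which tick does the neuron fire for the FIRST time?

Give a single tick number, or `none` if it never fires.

t=0: input=2 -> V=8
t=1: input=4 -> V=0 FIRE
t=2: input=2 -> V=8
t=3: input=3 -> V=0 FIRE
t=4: input=0 -> V=0
t=5: input=3 -> V=0 FIRE
t=6: input=4 -> V=0 FIRE
t=7: input=0 -> V=0
t=8: input=5 -> V=0 FIRE
t=9: input=3 -> V=0 FIRE
t=10: input=5 -> V=0 FIRE
t=11: input=4 -> V=0 FIRE

Answer: 1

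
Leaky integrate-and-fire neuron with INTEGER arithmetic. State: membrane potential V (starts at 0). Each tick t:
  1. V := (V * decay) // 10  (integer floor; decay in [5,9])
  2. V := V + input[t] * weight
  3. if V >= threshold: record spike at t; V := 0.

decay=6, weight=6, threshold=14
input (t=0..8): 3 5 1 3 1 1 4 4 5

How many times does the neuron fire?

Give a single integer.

t=0: input=3 -> V=0 FIRE
t=1: input=5 -> V=0 FIRE
t=2: input=1 -> V=6
t=3: input=3 -> V=0 FIRE
t=4: input=1 -> V=6
t=5: input=1 -> V=9
t=6: input=4 -> V=0 FIRE
t=7: input=4 -> V=0 FIRE
t=8: input=5 -> V=0 FIRE

Answer: 6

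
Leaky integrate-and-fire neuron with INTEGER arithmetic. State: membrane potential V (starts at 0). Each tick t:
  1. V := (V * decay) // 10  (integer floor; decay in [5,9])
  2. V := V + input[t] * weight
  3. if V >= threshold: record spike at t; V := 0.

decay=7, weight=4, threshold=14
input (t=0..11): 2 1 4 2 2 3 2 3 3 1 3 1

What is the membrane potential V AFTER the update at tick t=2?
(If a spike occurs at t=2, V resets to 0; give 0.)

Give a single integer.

t=0: input=2 -> V=8
t=1: input=1 -> V=9
t=2: input=4 -> V=0 FIRE
t=3: input=2 -> V=8
t=4: input=2 -> V=13
t=5: input=3 -> V=0 FIRE
t=6: input=2 -> V=8
t=7: input=3 -> V=0 FIRE
t=8: input=3 -> V=12
t=9: input=1 -> V=12
t=10: input=3 -> V=0 FIRE
t=11: input=1 -> V=4

Answer: 0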